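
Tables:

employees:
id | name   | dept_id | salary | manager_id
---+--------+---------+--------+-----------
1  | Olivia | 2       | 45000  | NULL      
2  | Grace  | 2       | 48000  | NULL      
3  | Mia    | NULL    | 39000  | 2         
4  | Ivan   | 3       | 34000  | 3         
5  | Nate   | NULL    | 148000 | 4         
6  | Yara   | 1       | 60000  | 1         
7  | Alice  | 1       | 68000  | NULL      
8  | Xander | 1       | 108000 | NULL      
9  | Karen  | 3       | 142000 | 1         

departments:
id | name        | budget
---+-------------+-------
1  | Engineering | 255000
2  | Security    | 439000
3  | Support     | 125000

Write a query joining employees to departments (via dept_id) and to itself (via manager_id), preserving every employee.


Two LEFT JOINs from the same base table employees: one to departments via dept_id, one to employees itself via manager_id. Both are LEFT so every employee is preserved.
Match against departments:
  - employee 1 (Olivia): dept_id=2 -> matches Security
  - employee 2 (Grace): dept_id=2 -> matches Security
  - employee 3 (Mia): dept_id=NULL, no match -> kept with NULL
  - employee 4 (Ivan): dept_id=3 -> matches Support
  - employee 5 (Nate): dept_id=NULL, no match -> kept with NULL
  - employee 6 (Yara): dept_id=1 -> matches Engineering
  - employee 7 (Alice): dept_id=1 -> matches Engineering
  - employee 8 (Xander): dept_id=1 -> matches Engineering
  - employee 9 (Karen): dept_id=3 -> matches Support
Match against employees (self):
  - employee 1 (Olivia): manager_id=NULL -> NULL
  - employee 2 (Grace): manager_id=NULL -> NULL
  - employee 3 (Mia): manager_id=2 -> Grace
  - employee 4 (Ivan): manager_id=3 -> Mia
  - employee 5 (Nate): manager_id=4 -> Ivan
  - employee 6 (Yara): manager_id=1 -> Olivia
  - employee 7 (Alice): manager_id=NULL -> NULL
  - employee 8 (Xander): manager_id=NULL -> NULL
  - employee 9 (Karen): manager_id=1 -> Olivia

SQL:
SELECT a.name, b.name AS department, c.name AS manager
FROM employees a
LEFT JOIN departments b ON a.dept_id = b.id
LEFT JOIN employees c ON a.manager_id = c.id

Result:
name   | department  | manager
-------+-------------+--------
Olivia | Security    | NULL   
Grace  | Security    | NULL   
Mia    | NULL        | Grace  
Ivan   | Support     | Mia    
Nate   | NULL        | Ivan   
Yara   | Engineering | Olivia 
Alice  | Engineering | NULL   
Xander | Engineering | NULL   
Karen  | Support     | Olivia 


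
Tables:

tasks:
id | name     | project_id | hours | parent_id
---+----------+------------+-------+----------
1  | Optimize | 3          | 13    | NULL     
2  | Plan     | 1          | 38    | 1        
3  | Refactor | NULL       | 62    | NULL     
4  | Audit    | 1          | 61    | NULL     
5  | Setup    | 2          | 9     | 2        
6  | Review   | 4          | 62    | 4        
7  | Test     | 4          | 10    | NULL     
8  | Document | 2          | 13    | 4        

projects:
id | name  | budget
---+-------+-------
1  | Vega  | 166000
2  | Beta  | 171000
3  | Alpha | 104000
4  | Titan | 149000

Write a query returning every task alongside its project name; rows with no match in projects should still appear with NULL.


LEFT JOIN keeps every row from tasks (the left table); where project_id has no match in projects, the project columns become NULL. Walk through each task:
  - task 1 (Optimize): project_id=3 -> matches Alpha
  - task 2 (Plan): project_id=1 -> matches Vega
  - task 3 (Refactor): project_id=NULL, no match -> kept with NULL
  - task 4 (Audit): project_id=1 -> matches Vega
  - task 5 (Setup): project_id=2 -> matches Beta
  - task 6 (Review): project_id=4 -> matches Titan
  - task 7 (Test): project_id=4 -> matches Titan
  - task 8 (Document): project_id=2 -> matches Beta
All 8 rows appear; 1 has NULL project.

SQL:
SELECT a.name, b.name AS project
FROM tasks a
LEFT JOIN projects b ON a.project_id = b.id

Result:
name     | project
---------+--------
Optimize | Alpha  
Plan     | Vega   
Refactor | NULL   
Audit    | Vega   
Setup    | Beta   
Review   | Titan  
Test     | Titan  
Document | Beta   


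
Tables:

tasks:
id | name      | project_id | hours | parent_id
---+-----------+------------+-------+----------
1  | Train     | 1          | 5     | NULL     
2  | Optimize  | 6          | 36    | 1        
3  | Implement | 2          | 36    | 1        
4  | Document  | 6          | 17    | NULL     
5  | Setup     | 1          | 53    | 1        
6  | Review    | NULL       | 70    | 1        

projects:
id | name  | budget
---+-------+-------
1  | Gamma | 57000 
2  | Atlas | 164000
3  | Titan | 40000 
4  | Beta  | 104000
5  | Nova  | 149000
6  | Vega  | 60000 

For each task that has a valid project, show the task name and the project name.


INNER JOIN keeps only tasks rows whose project_id matches an id in projects. Walk through each task:
  - task 1 (Train): project_id=1 -> matches Gamma
  - task 2 (Optimize): project_id=6 -> matches Vega
  - task 3 (Implement): project_id=2 -> matches Atlas
  - task 4 (Document): project_id=6 -> matches Vega
  - task 5 (Setup): project_id=1 -> matches Gamma
  - task 6 (Review): project_id=NULL, no match -> dropped
So 1 of 6 rows is dropped.

SQL:
SELECT a.name, b.name AS project
FROM tasks a
INNER JOIN projects b ON a.project_id = b.id

Result:
name      | project
----------+--------
Train     | Gamma  
Optimize  | Vega   
Implement | Atlas  
Document  | Vega   
Setup     | Gamma  


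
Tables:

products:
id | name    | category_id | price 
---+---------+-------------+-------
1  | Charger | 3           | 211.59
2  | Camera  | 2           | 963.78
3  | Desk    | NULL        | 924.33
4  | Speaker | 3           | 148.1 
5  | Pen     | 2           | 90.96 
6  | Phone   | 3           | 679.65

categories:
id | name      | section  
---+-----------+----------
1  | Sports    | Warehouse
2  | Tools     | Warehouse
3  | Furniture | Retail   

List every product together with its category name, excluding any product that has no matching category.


INNER JOIN keeps only products rows whose category_id matches an id in categories. Walk through each product:
  - product 1 (Charger): category_id=3 -> matches Furniture
  - product 2 (Camera): category_id=2 -> matches Tools
  - product 3 (Desk): category_id=NULL, no match -> dropped
  - product 4 (Speaker): category_id=3 -> matches Furniture
  - product 5 (Pen): category_id=2 -> matches Tools
  - product 6 (Phone): category_id=3 -> matches Furniture
So 1 of 6 rows is dropped.

SQL:
SELECT a.name, b.name AS category
FROM products a
INNER JOIN categories b ON a.category_id = b.id

Result:
name    | category 
--------+----------
Charger | Furniture
Camera  | Tools    
Speaker | Furniture
Pen     | Tools    
Phone   | Furniture


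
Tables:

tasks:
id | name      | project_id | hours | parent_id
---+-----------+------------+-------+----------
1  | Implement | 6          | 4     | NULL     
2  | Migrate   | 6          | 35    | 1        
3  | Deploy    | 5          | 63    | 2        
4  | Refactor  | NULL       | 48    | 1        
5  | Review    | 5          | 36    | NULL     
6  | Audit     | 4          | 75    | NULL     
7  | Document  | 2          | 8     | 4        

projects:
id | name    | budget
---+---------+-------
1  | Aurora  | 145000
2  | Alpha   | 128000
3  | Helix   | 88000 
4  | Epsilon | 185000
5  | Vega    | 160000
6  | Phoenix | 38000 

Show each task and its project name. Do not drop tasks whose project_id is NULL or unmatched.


LEFT JOIN keeps every row from tasks (the left table); where project_id has no match in projects, the project columns become NULL. Walk through each task:
  - task 1 (Implement): project_id=6 -> matches Phoenix
  - task 2 (Migrate): project_id=6 -> matches Phoenix
  - task 3 (Deploy): project_id=5 -> matches Vega
  - task 4 (Refactor): project_id=NULL, no match -> kept with NULL
  - task 5 (Review): project_id=5 -> matches Vega
  - task 6 (Audit): project_id=4 -> matches Epsilon
  - task 7 (Document): project_id=2 -> matches Alpha
All 7 rows appear; 1 has NULL project.

SQL:
SELECT a.name, b.name AS project
FROM tasks a
LEFT JOIN projects b ON a.project_id = b.id

Result:
name      | project
----------+--------
Implement | Phoenix
Migrate   | Phoenix
Deploy    | Vega   
Refactor  | NULL   
Review    | Vega   
Audit     | Epsilon
Document  | Alpha  


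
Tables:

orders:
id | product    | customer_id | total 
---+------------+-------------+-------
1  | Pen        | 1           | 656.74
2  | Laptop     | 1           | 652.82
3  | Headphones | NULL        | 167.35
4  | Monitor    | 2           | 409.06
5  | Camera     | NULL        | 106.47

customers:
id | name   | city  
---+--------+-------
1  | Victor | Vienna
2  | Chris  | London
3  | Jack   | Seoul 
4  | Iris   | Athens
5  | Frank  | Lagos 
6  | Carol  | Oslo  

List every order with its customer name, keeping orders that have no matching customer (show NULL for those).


LEFT JOIN keeps every row from orders (the left table); where customer_id has no match in customers, the customer columns become NULL. Walk through each order:
  - order 1 (Pen): customer_id=1 -> matches Victor
  - order 2 (Laptop): customer_id=1 -> matches Victor
  - order 3 (Headphones): customer_id=NULL, no match -> kept with NULL
  - order 4 (Monitor): customer_id=2 -> matches Chris
  - order 5 (Camera): customer_id=NULL, no match -> kept with NULL
All 5 rows appear; 2 have NULL customer.

SQL:
SELECT a.product, b.name AS customer
FROM orders a
LEFT JOIN customers b ON a.customer_id = b.id

Result:
product    | customer
-----------+---------
Pen        | Victor  
Laptop     | Victor  
Headphones | NULL    
Monitor    | Chris   
Camera     | NULL    


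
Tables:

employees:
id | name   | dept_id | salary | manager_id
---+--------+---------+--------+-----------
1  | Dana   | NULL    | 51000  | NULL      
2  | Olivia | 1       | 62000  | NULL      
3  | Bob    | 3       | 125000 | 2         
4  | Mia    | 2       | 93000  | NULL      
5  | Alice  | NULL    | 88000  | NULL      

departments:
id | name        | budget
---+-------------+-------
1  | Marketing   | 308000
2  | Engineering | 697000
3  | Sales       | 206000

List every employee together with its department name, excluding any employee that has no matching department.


INNER JOIN keeps only employees rows whose dept_id matches an id in departments. Walk through each employee:
  - employee 1 (Dana): dept_id=NULL, no match -> dropped
  - employee 2 (Olivia): dept_id=1 -> matches Marketing
  - employee 3 (Bob): dept_id=3 -> matches Sales
  - employee 4 (Mia): dept_id=2 -> matches Engineering
  - employee 5 (Alice): dept_id=NULL, no match -> dropped
So 2 of 5 rows are dropped.

SQL:
SELECT a.name, b.name AS department
FROM employees a
INNER JOIN departments b ON a.dept_id = b.id

Result:
name   | department 
-------+------------
Olivia | Marketing  
Bob    | Sales      
Mia    | Engineering


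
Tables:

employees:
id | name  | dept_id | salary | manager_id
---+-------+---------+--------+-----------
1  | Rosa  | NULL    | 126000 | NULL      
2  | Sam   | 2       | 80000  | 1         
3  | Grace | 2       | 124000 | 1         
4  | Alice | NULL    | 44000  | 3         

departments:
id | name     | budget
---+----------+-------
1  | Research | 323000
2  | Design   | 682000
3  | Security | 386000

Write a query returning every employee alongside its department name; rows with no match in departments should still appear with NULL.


LEFT JOIN keeps every row from employees (the left table); where dept_id has no match in departments, the department columns become NULL. Walk through each employee:
  - employee 1 (Rosa): dept_id=NULL, no match -> kept with NULL
  - employee 2 (Sam): dept_id=2 -> matches Design
  - employee 3 (Grace): dept_id=2 -> matches Design
  - employee 4 (Alice): dept_id=NULL, no match -> kept with NULL
All 4 rows appear; 2 have NULL department.

SQL:
SELECT a.name, b.name AS department
FROM employees a
LEFT JOIN departments b ON a.dept_id = b.id

Result:
name  | department
------+-----------
Rosa  | NULL      
Sam   | Design    
Grace | Design    
Alice | NULL      


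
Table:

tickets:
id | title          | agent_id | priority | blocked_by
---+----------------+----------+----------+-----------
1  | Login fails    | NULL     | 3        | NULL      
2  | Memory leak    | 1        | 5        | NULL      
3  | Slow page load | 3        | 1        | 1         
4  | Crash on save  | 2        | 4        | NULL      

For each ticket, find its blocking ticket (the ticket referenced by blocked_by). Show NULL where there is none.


This is a self-join: tickets is joined to a second copy of itself, matching each row's blocked_by to another row's id. Use LEFT JOIN so rows with blocked_by=NULL are kept.
  - ticket 1 (Login fails): blocked_by=NULL -> NULL
  - ticket 2 (Memory leak): blocked_by=NULL -> NULL
  - ticket 3 (Slow page load): blocked_by=1 -> Login fails
  - ticket 4 (Crash on save): blocked_by=NULL -> NULL

SQL:
SELECT a.title AS item, b.title AS blocked_by
FROM tickets a
LEFT JOIN tickets b ON a.blocked_by = b.id

Result:
item           | blocked_by 
---------------+------------
Login fails    | NULL       
Memory leak    | NULL       
Slow page load | Login fails
Crash on save  | NULL       


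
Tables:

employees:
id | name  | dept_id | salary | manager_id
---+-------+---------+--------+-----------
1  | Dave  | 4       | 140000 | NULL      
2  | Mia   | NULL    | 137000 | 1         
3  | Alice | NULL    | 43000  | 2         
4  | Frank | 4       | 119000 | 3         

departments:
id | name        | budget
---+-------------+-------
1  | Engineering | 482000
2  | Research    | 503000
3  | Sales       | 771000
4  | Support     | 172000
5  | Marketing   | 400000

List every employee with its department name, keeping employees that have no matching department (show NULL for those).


LEFT JOIN keeps every row from employees (the left table); where dept_id has no match in departments, the department columns become NULL. Walk through each employee:
  - employee 1 (Dave): dept_id=4 -> matches Support
  - employee 2 (Mia): dept_id=NULL, no match -> kept with NULL
  - employee 3 (Alice): dept_id=NULL, no match -> kept with NULL
  - employee 4 (Frank): dept_id=4 -> matches Support
All 4 rows appear; 2 have NULL department.

SQL:
SELECT a.name, b.name AS department
FROM employees a
LEFT JOIN departments b ON a.dept_id = b.id

Result:
name  | department
------+-----------
Dave  | Support   
Mia   | NULL      
Alice | NULL      
Frank | Support   


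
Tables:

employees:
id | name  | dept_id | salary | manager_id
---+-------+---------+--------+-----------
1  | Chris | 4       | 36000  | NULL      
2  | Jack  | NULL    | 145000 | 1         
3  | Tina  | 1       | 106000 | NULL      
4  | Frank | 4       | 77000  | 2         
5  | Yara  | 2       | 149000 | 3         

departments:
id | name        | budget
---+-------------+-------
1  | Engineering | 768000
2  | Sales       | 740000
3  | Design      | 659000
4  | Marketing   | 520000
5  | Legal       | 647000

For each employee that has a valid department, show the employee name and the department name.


INNER JOIN keeps only employees rows whose dept_id matches an id in departments. Walk through each employee:
  - employee 1 (Chris): dept_id=4 -> matches Marketing
  - employee 2 (Jack): dept_id=NULL, no match -> dropped
  - employee 3 (Tina): dept_id=1 -> matches Engineering
  - employee 4 (Frank): dept_id=4 -> matches Marketing
  - employee 5 (Yara): dept_id=2 -> matches Sales
So 1 of 5 rows is dropped.

SQL:
SELECT a.name, b.name AS department
FROM employees a
INNER JOIN departments b ON a.dept_id = b.id

Result:
name  | department 
------+------------
Chris | Marketing  
Tina  | Engineering
Frank | Marketing  
Yara  | Sales      


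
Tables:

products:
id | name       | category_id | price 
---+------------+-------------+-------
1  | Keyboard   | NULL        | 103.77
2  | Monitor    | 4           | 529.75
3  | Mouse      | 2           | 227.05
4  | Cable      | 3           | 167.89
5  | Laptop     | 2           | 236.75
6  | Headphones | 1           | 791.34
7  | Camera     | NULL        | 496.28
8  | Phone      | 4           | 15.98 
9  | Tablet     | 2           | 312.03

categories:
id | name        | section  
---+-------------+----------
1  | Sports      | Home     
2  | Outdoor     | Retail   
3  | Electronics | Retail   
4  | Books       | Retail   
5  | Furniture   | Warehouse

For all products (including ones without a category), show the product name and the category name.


LEFT JOIN keeps every row from products (the left table); where category_id has no match in categories, the category columns become NULL. Walk through each product:
  - product 1 (Keyboard): category_id=NULL, no match -> kept with NULL
  - product 2 (Monitor): category_id=4 -> matches Books
  - product 3 (Mouse): category_id=2 -> matches Outdoor
  - product 4 (Cable): category_id=3 -> matches Electronics
  - product 5 (Laptop): category_id=2 -> matches Outdoor
  - product 6 (Headphones): category_id=1 -> matches Sports
  - product 7 (Camera): category_id=NULL, no match -> kept with NULL
  - product 8 (Phone): category_id=4 -> matches Books
  - product 9 (Tablet): category_id=2 -> matches Outdoor
All 9 rows appear; 2 have NULL category.

SQL:
SELECT a.name, b.name AS category
FROM products a
LEFT JOIN categories b ON a.category_id = b.id

Result:
name       | category   
-----------+------------
Keyboard   | NULL       
Monitor    | Books      
Mouse      | Outdoor    
Cable      | Electronics
Laptop     | Outdoor    
Headphones | Sports     
Camera     | NULL       
Phone      | Books      
Tablet     | Outdoor    


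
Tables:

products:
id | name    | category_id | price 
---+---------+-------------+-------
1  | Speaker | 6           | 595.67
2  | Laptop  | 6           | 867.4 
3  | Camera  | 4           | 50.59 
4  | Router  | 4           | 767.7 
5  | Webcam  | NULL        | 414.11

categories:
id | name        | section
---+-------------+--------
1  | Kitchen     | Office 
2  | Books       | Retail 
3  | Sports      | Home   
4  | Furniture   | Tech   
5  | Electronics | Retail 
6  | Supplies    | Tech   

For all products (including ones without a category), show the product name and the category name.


LEFT JOIN keeps every row from products (the left table); where category_id has no match in categories, the category columns become NULL. Walk through each product:
  - product 1 (Speaker): category_id=6 -> matches Supplies
  - product 2 (Laptop): category_id=6 -> matches Supplies
  - product 3 (Camera): category_id=4 -> matches Furniture
  - product 4 (Router): category_id=4 -> matches Furniture
  - product 5 (Webcam): category_id=NULL, no match -> kept with NULL
All 5 rows appear; 1 has NULL category.

SQL:
SELECT a.name, b.name AS category
FROM products a
LEFT JOIN categories b ON a.category_id = b.id

Result:
name    | category 
--------+----------
Speaker | Supplies 
Laptop  | Supplies 
Camera  | Furniture
Router  | Furniture
Webcam  | NULL     


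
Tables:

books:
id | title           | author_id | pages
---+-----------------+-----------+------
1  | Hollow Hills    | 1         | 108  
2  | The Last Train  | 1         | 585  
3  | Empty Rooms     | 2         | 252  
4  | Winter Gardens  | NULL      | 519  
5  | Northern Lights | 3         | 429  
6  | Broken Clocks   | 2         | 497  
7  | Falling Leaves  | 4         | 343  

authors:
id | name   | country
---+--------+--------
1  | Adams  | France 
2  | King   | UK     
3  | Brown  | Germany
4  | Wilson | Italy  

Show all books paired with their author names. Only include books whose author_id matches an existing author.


INNER JOIN keeps only books rows whose author_id matches an id in authors. Walk through each book:
  - book 1 (Hollow Hills): author_id=1 -> matches Adams
  - book 2 (The Last Train): author_id=1 -> matches Adams
  - book 3 (Empty Rooms): author_id=2 -> matches King
  - book 4 (Winter Gardens): author_id=NULL, no match -> dropped
  - book 5 (Northern Lights): author_id=3 -> matches Brown
  - book 6 (Broken Clocks): author_id=2 -> matches King
  - book 7 (Falling Leaves): author_id=4 -> matches Wilson
So 1 of 7 rows is dropped.

SQL:
SELECT a.title, b.name AS author
FROM books a
INNER JOIN authors b ON a.author_id = b.id

Result:
title           | author
----------------+-------
Hollow Hills    | Adams 
The Last Train  | Adams 
Empty Rooms     | King  
Northern Lights | Brown 
Broken Clocks   | King  
Falling Leaves  | Wilson


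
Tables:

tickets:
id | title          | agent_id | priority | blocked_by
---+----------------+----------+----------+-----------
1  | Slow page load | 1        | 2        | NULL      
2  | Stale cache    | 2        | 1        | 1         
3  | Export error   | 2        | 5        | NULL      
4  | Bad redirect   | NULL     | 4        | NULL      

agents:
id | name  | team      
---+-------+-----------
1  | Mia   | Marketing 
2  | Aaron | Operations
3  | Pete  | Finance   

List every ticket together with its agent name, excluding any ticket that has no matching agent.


INNER JOIN keeps only tickets rows whose agent_id matches an id in agents. Walk through each ticket:
  - ticket 1 (Slow page load): agent_id=1 -> matches Mia
  - ticket 2 (Stale cache): agent_id=2 -> matches Aaron
  - ticket 3 (Export error): agent_id=2 -> matches Aaron
  - ticket 4 (Bad redirect): agent_id=NULL, no match -> dropped
So 1 of 4 rows is dropped.

SQL:
SELECT a.title, b.name AS agent
FROM tickets a
INNER JOIN agents b ON a.agent_id = b.id

Result:
title          | agent
---------------+------
Slow page load | Mia  
Stale cache    | Aaron
Export error   | Aaron


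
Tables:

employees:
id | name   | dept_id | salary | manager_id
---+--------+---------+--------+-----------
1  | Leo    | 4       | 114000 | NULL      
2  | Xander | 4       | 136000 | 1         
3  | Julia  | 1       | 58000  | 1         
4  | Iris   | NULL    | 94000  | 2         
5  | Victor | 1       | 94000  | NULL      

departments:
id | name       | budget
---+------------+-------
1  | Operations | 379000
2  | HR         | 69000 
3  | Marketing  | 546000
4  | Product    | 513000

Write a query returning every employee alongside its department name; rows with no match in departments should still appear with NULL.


LEFT JOIN keeps every row from employees (the left table); where dept_id has no match in departments, the department columns become NULL. Walk through each employee:
  - employee 1 (Leo): dept_id=4 -> matches Product
  - employee 2 (Xander): dept_id=4 -> matches Product
  - employee 3 (Julia): dept_id=1 -> matches Operations
  - employee 4 (Iris): dept_id=NULL, no match -> kept with NULL
  - employee 5 (Victor): dept_id=1 -> matches Operations
All 5 rows appear; 1 has NULL department.

SQL:
SELECT a.name, b.name AS department
FROM employees a
LEFT JOIN departments b ON a.dept_id = b.id

Result:
name   | department
-------+-----------
Leo    | Product   
Xander | Product   
Julia  | Operations
Iris   | NULL      
Victor | Operations


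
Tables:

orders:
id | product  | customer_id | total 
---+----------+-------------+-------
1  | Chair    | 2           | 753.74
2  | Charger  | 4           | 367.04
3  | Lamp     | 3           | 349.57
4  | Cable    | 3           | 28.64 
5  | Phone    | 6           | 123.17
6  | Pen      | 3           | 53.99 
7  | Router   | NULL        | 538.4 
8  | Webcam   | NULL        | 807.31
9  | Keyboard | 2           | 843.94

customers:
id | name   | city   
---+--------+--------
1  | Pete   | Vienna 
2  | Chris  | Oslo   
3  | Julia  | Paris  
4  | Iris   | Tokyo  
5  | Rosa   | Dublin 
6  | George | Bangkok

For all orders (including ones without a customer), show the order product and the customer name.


LEFT JOIN keeps every row from orders (the left table); where customer_id has no match in customers, the customer columns become NULL. Walk through each order:
  - order 1 (Chair): customer_id=2 -> matches Chris
  - order 2 (Charger): customer_id=4 -> matches Iris
  - order 3 (Lamp): customer_id=3 -> matches Julia
  - order 4 (Cable): customer_id=3 -> matches Julia
  - order 5 (Phone): customer_id=6 -> matches George
  - order 6 (Pen): customer_id=3 -> matches Julia
  - order 7 (Router): customer_id=NULL, no match -> kept with NULL
  - order 8 (Webcam): customer_id=NULL, no match -> kept with NULL
  - order 9 (Keyboard): customer_id=2 -> matches Chris
All 9 rows appear; 2 have NULL customer.

SQL:
SELECT a.product, b.name AS customer
FROM orders a
LEFT JOIN customers b ON a.customer_id = b.id

Result:
product  | customer
---------+---------
Chair    | Chris   
Charger  | Iris    
Lamp     | Julia   
Cable    | Julia   
Phone    | George  
Pen      | Julia   
Router   | NULL    
Webcam   | NULL    
Keyboard | Chris   


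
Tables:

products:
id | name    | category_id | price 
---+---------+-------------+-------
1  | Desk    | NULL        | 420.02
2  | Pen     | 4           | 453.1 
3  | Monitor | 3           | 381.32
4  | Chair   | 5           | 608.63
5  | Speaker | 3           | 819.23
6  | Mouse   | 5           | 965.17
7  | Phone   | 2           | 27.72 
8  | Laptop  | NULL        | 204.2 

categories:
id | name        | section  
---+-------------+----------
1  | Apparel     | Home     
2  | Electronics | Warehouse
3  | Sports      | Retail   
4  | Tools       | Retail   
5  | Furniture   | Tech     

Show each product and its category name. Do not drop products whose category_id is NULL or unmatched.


LEFT JOIN keeps every row from products (the left table); where category_id has no match in categories, the category columns become NULL. Walk through each product:
  - product 1 (Desk): category_id=NULL, no match -> kept with NULL
  - product 2 (Pen): category_id=4 -> matches Tools
  - product 3 (Monitor): category_id=3 -> matches Sports
  - product 4 (Chair): category_id=5 -> matches Furniture
  - product 5 (Speaker): category_id=3 -> matches Sports
  - product 6 (Mouse): category_id=5 -> matches Furniture
  - product 7 (Phone): category_id=2 -> matches Electronics
  - product 8 (Laptop): category_id=NULL, no match -> kept with NULL
All 8 rows appear; 2 have NULL category.

SQL:
SELECT a.name, b.name AS category
FROM products a
LEFT JOIN categories b ON a.category_id = b.id

Result:
name    | category   
--------+------------
Desk    | NULL       
Pen     | Tools      
Monitor | Sports     
Chair   | Furniture  
Speaker | Sports     
Mouse   | Furniture  
Phone   | Electronics
Laptop  | NULL       


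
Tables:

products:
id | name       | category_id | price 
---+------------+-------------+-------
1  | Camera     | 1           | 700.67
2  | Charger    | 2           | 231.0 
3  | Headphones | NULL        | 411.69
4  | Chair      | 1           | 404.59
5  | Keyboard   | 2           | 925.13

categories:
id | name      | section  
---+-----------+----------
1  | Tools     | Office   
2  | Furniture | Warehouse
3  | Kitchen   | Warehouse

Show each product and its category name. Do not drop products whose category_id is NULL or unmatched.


LEFT JOIN keeps every row from products (the left table); where category_id has no match in categories, the category columns become NULL. Walk through each product:
  - product 1 (Camera): category_id=1 -> matches Tools
  - product 2 (Charger): category_id=2 -> matches Furniture
  - product 3 (Headphones): category_id=NULL, no match -> kept with NULL
  - product 4 (Chair): category_id=1 -> matches Tools
  - product 5 (Keyboard): category_id=2 -> matches Furniture
All 5 rows appear; 1 has NULL category.

SQL:
SELECT a.name, b.name AS category
FROM products a
LEFT JOIN categories b ON a.category_id = b.id

Result:
name       | category 
-----------+----------
Camera     | Tools    
Charger    | Furniture
Headphones | NULL     
Chair      | Tools    
Keyboard   | Furniture


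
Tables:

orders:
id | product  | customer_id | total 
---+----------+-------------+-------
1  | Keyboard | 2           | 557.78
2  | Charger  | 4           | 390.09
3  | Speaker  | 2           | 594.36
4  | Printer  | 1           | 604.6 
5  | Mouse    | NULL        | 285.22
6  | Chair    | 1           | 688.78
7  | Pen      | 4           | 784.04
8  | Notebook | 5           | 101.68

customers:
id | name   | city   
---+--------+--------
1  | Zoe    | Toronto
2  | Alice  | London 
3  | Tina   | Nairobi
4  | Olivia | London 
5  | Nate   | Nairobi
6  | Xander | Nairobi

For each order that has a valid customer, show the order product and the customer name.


INNER JOIN keeps only orders rows whose customer_id matches an id in customers. Walk through each order:
  - order 1 (Keyboard): customer_id=2 -> matches Alice
  - order 2 (Charger): customer_id=4 -> matches Olivia
  - order 3 (Speaker): customer_id=2 -> matches Alice
  - order 4 (Printer): customer_id=1 -> matches Zoe
  - order 5 (Mouse): customer_id=NULL, no match -> dropped
  - order 6 (Chair): customer_id=1 -> matches Zoe
  - order 7 (Pen): customer_id=4 -> matches Olivia
  - order 8 (Notebook): customer_id=5 -> matches Nate
So 1 of 8 rows is dropped.

SQL:
SELECT a.product, b.name AS customer
FROM orders a
INNER JOIN customers b ON a.customer_id = b.id

Result:
product  | customer
---------+---------
Keyboard | Alice   
Charger  | Olivia  
Speaker  | Alice   
Printer  | Zoe     
Chair    | Zoe     
Pen      | Olivia  
Notebook | Nate    


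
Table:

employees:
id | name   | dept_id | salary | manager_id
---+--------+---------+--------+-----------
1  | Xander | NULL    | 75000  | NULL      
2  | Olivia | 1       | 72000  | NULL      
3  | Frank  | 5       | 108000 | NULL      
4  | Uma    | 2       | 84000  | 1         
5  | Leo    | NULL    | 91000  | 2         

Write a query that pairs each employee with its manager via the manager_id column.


This is a self-join: employees is joined to a second copy of itself, matching each row's manager_id to another row's id. Use LEFT JOIN so rows with manager_id=NULL are kept.
  - employee 1 (Xander): manager_id=NULL -> NULL
  - employee 2 (Olivia): manager_id=NULL -> NULL
  - employee 3 (Frank): manager_id=NULL -> NULL
  - employee 4 (Uma): manager_id=1 -> Xander
  - employee 5 (Leo): manager_id=2 -> Olivia

SQL:
SELECT a.name AS item, b.name AS manager
FROM employees a
LEFT JOIN employees b ON a.manager_id = b.id

Result:
item   | manager
-------+--------
Xander | NULL   
Olivia | NULL   
Frank  | NULL   
Uma    | Xander 
Leo    | Olivia 


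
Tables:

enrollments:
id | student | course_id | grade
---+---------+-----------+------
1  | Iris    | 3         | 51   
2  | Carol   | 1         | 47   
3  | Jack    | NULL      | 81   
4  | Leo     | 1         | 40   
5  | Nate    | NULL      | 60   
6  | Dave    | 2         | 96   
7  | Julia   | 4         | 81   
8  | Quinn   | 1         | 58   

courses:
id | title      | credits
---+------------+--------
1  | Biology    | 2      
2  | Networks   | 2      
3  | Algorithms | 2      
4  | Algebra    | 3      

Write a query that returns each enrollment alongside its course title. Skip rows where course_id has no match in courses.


INNER JOIN keeps only enrollments rows whose course_id matches an id in courses. Walk through each enrollment:
  - enrollment 1 (Iris): course_id=3 -> matches Algorithms
  - enrollment 2 (Carol): course_id=1 -> matches Biology
  - enrollment 3 (Jack): course_id=NULL, no match -> dropped
  - enrollment 4 (Leo): course_id=1 -> matches Biology
  - enrollment 5 (Nate): course_id=NULL, no match -> dropped
  - enrollment 6 (Dave): course_id=2 -> matches Networks
  - enrollment 7 (Julia): course_id=4 -> matches Algebra
  - enrollment 8 (Quinn): course_id=1 -> matches Biology
So 2 of 8 rows are dropped.

SQL:
SELECT a.student, b.title AS course
FROM enrollments a
INNER JOIN courses b ON a.course_id = b.id

Result:
student | course    
--------+-----------
Iris    | Algorithms
Carol   | Biology   
Leo     | Biology   
Dave    | Networks  
Julia   | Algebra   
Quinn   | Biology   


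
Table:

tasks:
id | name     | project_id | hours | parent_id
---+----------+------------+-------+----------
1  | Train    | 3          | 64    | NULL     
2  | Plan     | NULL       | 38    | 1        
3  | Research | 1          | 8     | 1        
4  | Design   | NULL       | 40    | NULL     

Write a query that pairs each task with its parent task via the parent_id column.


This is a self-join: tasks is joined to a second copy of itself, matching each row's parent_id to another row's id. Use LEFT JOIN so rows with parent_id=NULL are kept.
  - task 1 (Train): parent_id=NULL -> NULL
  - task 2 (Plan): parent_id=1 -> Train
  - task 3 (Research): parent_id=1 -> Train
  - task 4 (Design): parent_id=NULL -> NULL

SQL:
SELECT a.name AS item, b.name AS parent
FROM tasks a
LEFT JOIN tasks b ON a.parent_id = b.id

Result:
item     | parent
---------+-------
Train    | NULL  
Plan     | Train 
Research | Train 
Design   | NULL  


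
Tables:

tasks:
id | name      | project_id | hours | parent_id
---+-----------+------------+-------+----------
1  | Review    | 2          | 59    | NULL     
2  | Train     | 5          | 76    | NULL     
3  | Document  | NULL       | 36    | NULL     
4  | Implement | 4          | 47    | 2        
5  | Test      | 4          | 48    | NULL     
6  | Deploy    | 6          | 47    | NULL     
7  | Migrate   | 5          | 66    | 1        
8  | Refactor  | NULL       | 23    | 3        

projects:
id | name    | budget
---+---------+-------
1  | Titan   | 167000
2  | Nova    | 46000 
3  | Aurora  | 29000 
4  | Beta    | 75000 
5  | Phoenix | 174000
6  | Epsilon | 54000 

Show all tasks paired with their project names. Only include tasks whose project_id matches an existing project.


INNER JOIN keeps only tasks rows whose project_id matches an id in projects. Walk through each task:
  - task 1 (Review): project_id=2 -> matches Nova
  - task 2 (Train): project_id=5 -> matches Phoenix
  - task 3 (Document): project_id=NULL, no match -> dropped
  - task 4 (Implement): project_id=4 -> matches Beta
  - task 5 (Test): project_id=4 -> matches Beta
  - task 6 (Deploy): project_id=6 -> matches Epsilon
  - task 7 (Migrate): project_id=5 -> matches Phoenix
  - task 8 (Refactor): project_id=NULL, no match -> dropped
So 2 of 8 rows are dropped.

SQL:
SELECT a.name, b.name AS project
FROM tasks a
INNER JOIN projects b ON a.project_id = b.id

Result:
name      | project
----------+--------
Review    | Nova   
Train     | Phoenix
Implement | Beta   
Test      | Beta   
Deploy    | Epsilon
Migrate   | Phoenix


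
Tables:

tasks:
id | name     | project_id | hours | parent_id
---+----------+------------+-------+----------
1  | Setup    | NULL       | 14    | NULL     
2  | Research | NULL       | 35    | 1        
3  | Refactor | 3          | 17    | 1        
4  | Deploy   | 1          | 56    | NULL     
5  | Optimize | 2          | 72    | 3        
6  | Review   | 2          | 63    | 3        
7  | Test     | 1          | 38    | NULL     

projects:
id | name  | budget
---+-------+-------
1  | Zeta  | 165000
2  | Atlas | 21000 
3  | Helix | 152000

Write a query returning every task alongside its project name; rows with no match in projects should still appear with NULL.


LEFT JOIN keeps every row from tasks (the left table); where project_id has no match in projects, the project columns become NULL. Walk through each task:
  - task 1 (Setup): project_id=NULL, no match -> kept with NULL
  - task 2 (Research): project_id=NULL, no match -> kept with NULL
  - task 3 (Refactor): project_id=3 -> matches Helix
  - task 4 (Deploy): project_id=1 -> matches Zeta
  - task 5 (Optimize): project_id=2 -> matches Atlas
  - task 6 (Review): project_id=2 -> matches Atlas
  - task 7 (Test): project_id=1 -> matches Zeta
All 7 rows appear; 2 have NULL project.

SQL:
SELECT a.name, b.name AS project
FROM tasks a
LEFT JOIN projects b ON a.project_id = b.id

Result:
name     | project
---------+--------
Setup    | NULL   
Research | NULL   
Refactor | Helix  
Deploy   | Zeta   
Optimize | Atlas  
Review   | Atlas  
Test     | Zeta   


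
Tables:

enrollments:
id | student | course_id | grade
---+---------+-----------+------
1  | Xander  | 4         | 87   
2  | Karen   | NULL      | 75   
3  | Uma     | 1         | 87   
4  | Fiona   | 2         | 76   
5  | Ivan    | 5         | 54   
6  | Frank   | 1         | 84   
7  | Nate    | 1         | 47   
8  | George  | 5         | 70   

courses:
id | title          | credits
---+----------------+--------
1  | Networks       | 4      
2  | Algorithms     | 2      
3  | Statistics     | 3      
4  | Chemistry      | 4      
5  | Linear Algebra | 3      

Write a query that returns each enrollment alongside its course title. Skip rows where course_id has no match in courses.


INNER JOIN keeps only enrollments rows whose course_id matches an id in courses. Walk through each enrollment:
  - enrollment 1 (Xander): course_id=4 -> matches Chemistry
  - enrollment 2 (Karen): course_id=NULL, no match -> dropped
  - enrollment 3 (Uma): course_id=1 -> matches Networks
  - enrollment 4 (Fiona): course_id=2 -> matches Algorithms
  - enrollment 5 (Ivan): course_id=5 -> matches Linear Algebra
  - enrollment 6 (Frank): course_id=1 -> matches Networks
  - enrollment 7 (Nate): course_id=1 -> matches Networks
  - enrollment 8 (George): course_id=5 -> matches Linear Algebra
So 1 of 8 rows is dropped.

SQL:
SELECT a.student, b.title AS course
FROM enrollments a
INNER JOIN courses b ON a.course_id = b.id

Result:
student | course        
--------+---------------
Xander  | Chemistry     
Uma     | Networks      
Fiona   | Algorithms    
Ivan    | Linear Algebra
Frank   | Networks      
Nate    | Networks      
George  | Linear Algebra


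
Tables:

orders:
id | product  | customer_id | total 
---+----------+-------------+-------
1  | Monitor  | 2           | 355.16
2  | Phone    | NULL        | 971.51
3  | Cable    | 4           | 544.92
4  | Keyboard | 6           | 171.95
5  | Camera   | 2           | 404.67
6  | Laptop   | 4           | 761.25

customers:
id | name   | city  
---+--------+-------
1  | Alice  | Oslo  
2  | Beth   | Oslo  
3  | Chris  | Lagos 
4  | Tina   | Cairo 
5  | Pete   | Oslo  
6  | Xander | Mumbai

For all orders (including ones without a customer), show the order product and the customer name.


LEFT JOIN keeps every row from orders (the left table); where customer_id has no match in customers, the customer columns become NULL. Walk through each order:
  - order 1 (Monitor): customer_id=2 -> matches Beth
  - order 2 (Phone): customer_id=NULL, no match -> kept with NULL
  - order 3 (Cable): customer_id=4 -> matches Tina
  - order 4 (Keyboard): customer_id=6 -> matches Xander
  - order 5 (Camera): customer_id=2 -> matches Beth
  - order 6 (Laptop): customer_id=4 -> matches Tina
All 6 rows appear; 1 has NULL customer.

SQL:
SELECT a.product, b.name AS customer
FROM orders a
LEFT JOIN customers b ON a.customer_id = b.id

Result:
product  | customer
---------+---------
Monitor  | Beth    
Phone    | NULL    
Cable    | Tina    
Keyboard | Xander  
Camera   | Beth    
Laptop   | Tina    


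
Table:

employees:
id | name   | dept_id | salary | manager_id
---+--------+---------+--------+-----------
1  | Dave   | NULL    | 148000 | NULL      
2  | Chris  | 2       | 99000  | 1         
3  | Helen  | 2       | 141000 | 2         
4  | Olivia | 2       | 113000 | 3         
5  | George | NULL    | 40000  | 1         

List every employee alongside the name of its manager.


This is a self-join: employees is joined to a second copy of itself, matching each row's manager_id to another row's id. Use LEFT JOIN so rows with manager_id=NULL are kept.
  - employee 1 (Dave): manager_id=NULL -> NULL
  - employee 2 (Chris): manager_id=1 -> Dave
  - employee 3 (Helen): manager_id=2 -> Chris
  - employee 4 (Olivia): manager_id=3 -> Helen
  - employee 5 (George): manager_id=1 -> Dave

SQL:
SELECT a.name AS item, b.name AS manager
FROM employees a
LEFT JOIN employees b ON a.manager_id = b.id

Result:
item   | manager
-------+--------
Dave   | NULL   
Chris  | Dave   
Helen  | Chris  
Olivia | Helen  
George | Dave   


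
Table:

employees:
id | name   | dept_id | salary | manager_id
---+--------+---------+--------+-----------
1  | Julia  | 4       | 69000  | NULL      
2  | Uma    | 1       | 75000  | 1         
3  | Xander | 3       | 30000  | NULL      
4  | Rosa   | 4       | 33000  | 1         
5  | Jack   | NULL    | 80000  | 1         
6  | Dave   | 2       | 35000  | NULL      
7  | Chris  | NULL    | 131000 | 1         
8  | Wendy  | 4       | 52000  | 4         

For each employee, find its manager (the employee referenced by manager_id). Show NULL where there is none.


This is a self-join: employees is joined to a second copy of itself, matching each row's manager_id to another row's id. Use LEFT JOIN so rows with manager_id=NULL are kept.
  - employee 1 (Julia): manager_id=NULL -> NULL
  - employee 2 (Uma): manager_id=1 -> Julia
  - employee 3 (Xander): manager_id=NULL -> NULL
  - employee 4 (Rosa): manager_id=1 -> Julia
  - employee 5 (Jack): manager_id=1 -> Julia
  - employee 6 (Dave): manager_id=NULL -> NULL
  - employee 7 (Chris): manager_id=1 -> Julia
  - employee 8 (Wendy): manager_id=4 -> Rosa

SQL:
SELECT a.name AS item, b.name AS manager
FROM employees a
LEFT JOIN employees b ON a.manager_id = b.id

Result:
item   | manager
-------+--------
Julia  | NULL   
Uma    | Julia  
Xander | NULL   
Rosa   | Julia  
Jack   | Julia  
Dave   | NULL   
Chris  | Julia  
Wendy  | Rosa   
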